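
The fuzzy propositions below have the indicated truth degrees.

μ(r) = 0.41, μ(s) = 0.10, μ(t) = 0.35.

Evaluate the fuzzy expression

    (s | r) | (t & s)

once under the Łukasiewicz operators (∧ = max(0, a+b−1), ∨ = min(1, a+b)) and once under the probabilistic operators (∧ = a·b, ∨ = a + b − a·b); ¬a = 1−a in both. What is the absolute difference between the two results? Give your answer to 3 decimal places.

0.022

Under Łukasiewicz:
  s | r = min(1, a+b) on (0.10, 0.41) = 0.51
  t & s = max(0, a+b−1) on (0.35, 0.10) = 0.00
  (s | r) | (t & s) = min(1, a+b) on (0.51, 0.00) = 0.51
  → value = 0.5100
Under probabilistic:
  s | r = a + b − a·b on (0.1000, 0.4100) = 0.4690
  t & s = a·b on (0.3500, 0.1000) = 0.0350
  (s | r) | (t & s) = a + b − a·b on (0.4690, 0.0350) = 0.4876
  → value = 0.4876
|0.5100 − 0.4876| = 0.022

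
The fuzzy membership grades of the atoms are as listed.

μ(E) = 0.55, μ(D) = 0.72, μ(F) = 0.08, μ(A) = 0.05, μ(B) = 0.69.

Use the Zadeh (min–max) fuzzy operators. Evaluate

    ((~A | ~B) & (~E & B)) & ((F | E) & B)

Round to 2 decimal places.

0.45

~A = 1 − 0.05 = 0.95
~B = 1 − 0.69 = 0.31
~A | ~B = max(a, b) on (0.95, 0.31) = 0.95
~E = 1 − 0.55 = 0.45
~E & B = min(a, b) on (0.45, 0.69) = 0.45
(~A | ~B) & (~E & B) = min(a, b) on (0.95, 0.45) = 0.45
F | E = max(a, b) on (0.08, 0.55) = 0.55
(F | E) & B = min(a, b) on (0.55, 0.69) = 0.55
((~A | ~B) & (~E & B)) & ((F | E) & B) = min(a, b) on (0.45, 0.55) = 0.45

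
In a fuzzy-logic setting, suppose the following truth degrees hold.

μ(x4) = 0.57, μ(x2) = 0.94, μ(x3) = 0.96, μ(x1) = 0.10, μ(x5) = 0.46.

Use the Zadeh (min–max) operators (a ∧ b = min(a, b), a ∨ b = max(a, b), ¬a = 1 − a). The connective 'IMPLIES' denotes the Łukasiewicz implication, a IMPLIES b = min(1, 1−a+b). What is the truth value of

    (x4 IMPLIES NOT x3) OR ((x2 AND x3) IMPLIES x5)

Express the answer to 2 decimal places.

NOT x3 = 1 − 0.96 = 0.04
x4 IMPLIES NOT x3  [Łukasiewicz: min(1, 1−a+b)] with a=0.57, b=0.04 → 0.47
x2 AND x3 = min(a, b) on (0.94, 0.96) = 0.94
(x2 AND x3) IMPLIES x5  [Łukasiewicz: min(1, 1−a+b)] with a=0.94, b=0.46 → 0.52
(x4 IMPLIES NOT x3) OR ((x2 AND x3) IMPLIES x5) = max(a, b) on (0.47, 0.52) = 0.52

0.52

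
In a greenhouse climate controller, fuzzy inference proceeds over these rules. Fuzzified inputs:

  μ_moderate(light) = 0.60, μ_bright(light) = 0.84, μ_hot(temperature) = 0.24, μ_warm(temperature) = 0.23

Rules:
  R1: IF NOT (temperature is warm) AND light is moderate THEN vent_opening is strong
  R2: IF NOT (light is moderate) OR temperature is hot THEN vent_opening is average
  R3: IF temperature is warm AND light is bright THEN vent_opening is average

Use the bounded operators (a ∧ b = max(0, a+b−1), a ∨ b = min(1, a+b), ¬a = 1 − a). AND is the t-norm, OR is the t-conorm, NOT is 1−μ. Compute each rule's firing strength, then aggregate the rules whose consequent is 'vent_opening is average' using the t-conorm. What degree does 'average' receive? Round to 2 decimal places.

R1: ¬warm=1−0.23=0.77, moderate=0.60; AND[max(0, a+b−1)] → w = 0.37
R2: ¬moderate=1−0.60=0.40, hot=0.24; OR[min(1, a+b)] → w = 0.64
R3: warm=0.23, bright=0.84; AND[max(0, a+b−1)] → w = 0.07
Rules with consequent 'average': {R2, R3} → strengths 0.64, 0.07
Aggregate via t-conorm [min(1, a+b)]: 0.71

0.71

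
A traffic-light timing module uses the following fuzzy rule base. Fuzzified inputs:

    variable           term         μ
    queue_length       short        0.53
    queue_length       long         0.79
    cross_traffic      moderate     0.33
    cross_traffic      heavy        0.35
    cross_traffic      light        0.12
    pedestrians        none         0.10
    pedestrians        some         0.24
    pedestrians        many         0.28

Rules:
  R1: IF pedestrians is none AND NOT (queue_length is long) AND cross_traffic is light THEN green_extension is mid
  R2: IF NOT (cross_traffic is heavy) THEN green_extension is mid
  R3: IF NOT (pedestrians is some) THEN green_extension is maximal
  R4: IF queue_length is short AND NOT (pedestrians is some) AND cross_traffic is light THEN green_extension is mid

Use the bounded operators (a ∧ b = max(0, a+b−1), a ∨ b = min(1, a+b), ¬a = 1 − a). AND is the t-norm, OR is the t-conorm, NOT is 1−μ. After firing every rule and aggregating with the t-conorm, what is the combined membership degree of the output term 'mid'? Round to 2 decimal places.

0.65

R1: none=0.10, ¬long=1−0.79=0.21, light=0.12; AND[max(0, a+b−1)] → w = 0.00
R2: ¬heavy=1−0.35=0.65 → w = 0.65
R3: ¬some=1−0.24=0.76 → w = 0.76
R4: short=0.53, ¬some=1−0.24=0.76, light=0.12; AND[max(0, a+b−1)] → w = 0.00
Rules with consequent 'mid': {R1, R2, R4} → strengths 0.00, 0.65, 0.00
Aggregate via t-conorm [min(1, a+b)]: 0.65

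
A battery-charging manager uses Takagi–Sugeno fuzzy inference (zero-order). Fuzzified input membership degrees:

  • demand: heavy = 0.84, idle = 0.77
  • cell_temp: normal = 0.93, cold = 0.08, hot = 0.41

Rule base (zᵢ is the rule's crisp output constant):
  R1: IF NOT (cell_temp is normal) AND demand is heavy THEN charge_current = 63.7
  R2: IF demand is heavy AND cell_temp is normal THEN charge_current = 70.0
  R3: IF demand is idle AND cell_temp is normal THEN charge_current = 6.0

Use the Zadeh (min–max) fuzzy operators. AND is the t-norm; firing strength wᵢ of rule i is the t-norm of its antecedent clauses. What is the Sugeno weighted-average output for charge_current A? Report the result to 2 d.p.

40.40

R1 (z=63.7): ¬normal=1−0.93=0.07, heavy=0.84; AND[min(a, b)] → w = 0.07
R2 (z=70.0): heavy=0.84, normal=0.93; AND[min(a, b)] → w = 0.84
R3 (z=6.0): idle=0.77, normal=0.93; AND[min(a, b)] → w = 0.77
Weighted average = (0.07·63.7 + 0.84·70.0 + 0.77·6.0) / (0.07 + 0.84 + 0.77)
  = 67.8790 / 1.6800 = 40.40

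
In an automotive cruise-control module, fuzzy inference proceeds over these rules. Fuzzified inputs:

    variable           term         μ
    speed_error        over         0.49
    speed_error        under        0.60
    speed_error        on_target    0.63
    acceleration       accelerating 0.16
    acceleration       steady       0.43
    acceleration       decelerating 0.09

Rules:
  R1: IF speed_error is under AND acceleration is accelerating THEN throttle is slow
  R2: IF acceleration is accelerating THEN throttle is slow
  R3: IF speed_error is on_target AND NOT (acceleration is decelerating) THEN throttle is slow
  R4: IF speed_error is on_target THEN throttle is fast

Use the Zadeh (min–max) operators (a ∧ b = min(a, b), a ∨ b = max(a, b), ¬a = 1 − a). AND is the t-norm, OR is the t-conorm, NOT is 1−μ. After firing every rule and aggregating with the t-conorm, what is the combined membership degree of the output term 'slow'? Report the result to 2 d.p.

R1: under=0.60, accelerating=0.16; AND[min(a, b)] → w = 0.16
R2: accelerating=0.16 → w = 0.16
R3: on_target=0.63, ¬decelerating=1−0.09=0.91; AND[min(a, b)] → w = 0.63
R4: on_target=0.63 → w = 0.63
Rules with consequent 'slow': {R1, R2, R3} → strengths 0.16, 0.16, 0.63
Aggregate via t-conorm [max(a, b)]: 0.63

0.63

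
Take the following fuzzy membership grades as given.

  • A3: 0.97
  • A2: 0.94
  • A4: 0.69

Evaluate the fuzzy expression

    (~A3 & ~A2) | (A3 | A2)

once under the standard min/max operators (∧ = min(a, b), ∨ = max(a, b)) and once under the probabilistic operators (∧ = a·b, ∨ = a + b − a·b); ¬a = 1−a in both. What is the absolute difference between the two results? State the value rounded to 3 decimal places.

Under standard min/max:
  ~A3 = 1 − 0.97 = 0.03
  ~A2 = 1 − 0.94 = 0.06
  ~A3 & ~A2 = min(a, b) on (0.03, 0.06) = 0.03
  A3 | A2 = max(a, b) on (0.97, 0.94) = 0.97
  (~A3 & ~A2) | (A3 | A2) = max(a, b) on (0.03, 0.97) = 0.97
  → value = 0.9700
Under probabilistic:
  ~A3 = 1 − 0.9700 = 0.0300
  ~A2 = 1 − 0.9400 = 0.0600
  ~A3 & ~A2 = a·b on (0.0300, 0.0600) = 0.0018
  A3 | A2 = a + b − a·b on (0.9700, 0.9400) = 0.9982
  (~A3 & ~A2) | (A3 | A2) = a + b − a·b on (0.0018, 0.9982) = 0.9982
  → value = 0.9982
|0.9700 − 0.9982| = 0.028

0.028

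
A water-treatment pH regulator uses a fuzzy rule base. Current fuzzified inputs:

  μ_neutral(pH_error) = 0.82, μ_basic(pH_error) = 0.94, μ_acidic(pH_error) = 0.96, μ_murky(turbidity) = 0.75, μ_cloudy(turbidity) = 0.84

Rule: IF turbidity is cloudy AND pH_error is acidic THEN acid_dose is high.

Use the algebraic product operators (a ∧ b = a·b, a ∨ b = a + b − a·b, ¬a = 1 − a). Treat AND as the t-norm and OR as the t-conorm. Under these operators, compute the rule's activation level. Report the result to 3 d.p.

0.806

firing strength: cloudy=0.84, acidic=0.96; AND[a·b] → w = 0.8064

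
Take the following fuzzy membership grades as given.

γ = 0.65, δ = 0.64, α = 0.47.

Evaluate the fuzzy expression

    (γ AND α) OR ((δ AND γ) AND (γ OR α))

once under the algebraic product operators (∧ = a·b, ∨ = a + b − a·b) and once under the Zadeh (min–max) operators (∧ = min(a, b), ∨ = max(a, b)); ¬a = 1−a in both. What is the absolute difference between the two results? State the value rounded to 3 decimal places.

Under algebraic product:
  γ AND α = a·b on (0.6500, 0.4700) = 0.3055
  δ AND γ = a·b on (0.6400, 0.6500) = 0.4160
  γ OR α = a + b − a·b on (0.6500, 0.4700) = 0.8145
  (δ AND γ) AND (γ OR α) = a·b on (0.4160, 0.8145) = 0.3388
  (γ AND α) OR ((δ AND γ) AND (γ OR α)) = a + b − a·b on (0.3055, 0.3388) = 0.5408
  → value = 0.5408
Under Zadeh (min–max):
  γ AND α = min(a, b) on (0.65, 0.47) = 0.47
  δ AND γ = min(a, b) on (0.64, 0.65) = 0.64
  γ OR α = max(a, b) on (0.65, 0.47) = 0.65
  (δ AND γ) AND (γ OR α) = min(a, b) on (0.64, 0.65) = 0.64
  (γ AND α) OR ((δ AND γ) AND (γ OR α)) = max(a, b) on (0.47, 0.64) = 0.64
  → value = 0.6400
|0.5408 − 0.6400| = 0.099

0.099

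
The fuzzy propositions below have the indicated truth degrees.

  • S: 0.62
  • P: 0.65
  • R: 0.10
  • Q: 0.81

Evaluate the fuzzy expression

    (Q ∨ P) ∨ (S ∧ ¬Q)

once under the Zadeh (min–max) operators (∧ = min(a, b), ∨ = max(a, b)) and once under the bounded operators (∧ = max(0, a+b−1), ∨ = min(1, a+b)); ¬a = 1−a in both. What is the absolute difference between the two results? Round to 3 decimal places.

0.190

Under Zadeh (min–max):
  Q ∨ P = max(a, b) on (0.81, 0.65) = 0.81
  ¬Q = 1 − 0.81 = 0.19
  S ∧ ¬Q = min(a, b) on (0.62, 0.19) = 0.19
  (Q ∨ P) ∨ (S ∧ ¬Q) = max(a, b) on (0.81, 0.19) = 0.81
  → value = 0.8100
Under bounded:
  Q ∨ P = min(1, a+b) on (0.81, 0.65) = 1.00
  ¬Q = 1 − 0.81 = 0.19
  S ∧ ¬Q = max(0, a+b−1) on (0.62, 0.19) = 0.00
  (Q ∨ P) ∨ (S ∧ ¬Q) = min(1, a+b) on (1.00, 0.00) = 1.00
  → value = 1.0000
|0.8100 − 1.0000| = 0.190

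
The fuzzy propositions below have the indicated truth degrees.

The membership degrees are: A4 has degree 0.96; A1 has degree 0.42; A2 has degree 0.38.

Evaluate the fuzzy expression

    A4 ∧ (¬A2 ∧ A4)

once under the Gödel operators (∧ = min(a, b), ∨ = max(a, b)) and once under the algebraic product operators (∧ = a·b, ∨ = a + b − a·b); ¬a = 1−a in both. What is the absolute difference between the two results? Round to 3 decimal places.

0.049

Under Gödel:
  ¬A2 = 1 − 0.38 = 0.62
  ¬A2 ∧ A4 = min(a, b) on (0.62, 0.96) = 0.62
  A4 ∧ (¬A2 ∧ A4) = min(a, b) on (0.96, 0.62) = 0.62
  → value = 0.6200
Under algebraic product:
  ¬A2 = 1 − 0.3800 = 0.6200
  ¬A2 ∧ A4 = a·b on (0.6200, 0.9600) = 0.5952
  A4 ∧ (¬A2 ∧ A4) = a·b on (0.9600, 0.5952) = 0.5714
  → value = 0.5714
|0.6200 − 0.5714| = 0.049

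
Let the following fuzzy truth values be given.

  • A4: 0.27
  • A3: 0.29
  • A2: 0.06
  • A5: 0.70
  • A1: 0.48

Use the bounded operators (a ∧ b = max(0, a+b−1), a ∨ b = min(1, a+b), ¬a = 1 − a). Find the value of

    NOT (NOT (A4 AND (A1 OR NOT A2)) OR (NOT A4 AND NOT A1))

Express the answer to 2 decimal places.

0.02

NOT A2 = 1 − 0.06 = 0.94
A1 OR NOT A2 = min(1, a+b) on (0.48, 0.94) = 1.00
A4 AND (A1 OR NOT A2) = max(0, a+b−1) on (0.27, 1.00) = 0.27
NOT (A4 AND (A1 OR NOT A2)) = 1 − 0.27 = 0.73
NOT A4 = 1 − 0.27 = 0.73
NOT A1 = 1 − 0.48 = 0.52
NOT A4 AND NOT A1 = max(0, a+b−1) on (0.73, 0.52) = 0.25
NOT (A4 AND (A1 OR NOT A2)) OR (NOT A4 AND NOT A1) = min(1, a+b) on (0.73, 0.25) = 0.98
NOT (NOT (A4 AND (A1 OR NOT A2)) OR (NOT A4 AND NOT A1)) = 1 − 0.98 = 0.02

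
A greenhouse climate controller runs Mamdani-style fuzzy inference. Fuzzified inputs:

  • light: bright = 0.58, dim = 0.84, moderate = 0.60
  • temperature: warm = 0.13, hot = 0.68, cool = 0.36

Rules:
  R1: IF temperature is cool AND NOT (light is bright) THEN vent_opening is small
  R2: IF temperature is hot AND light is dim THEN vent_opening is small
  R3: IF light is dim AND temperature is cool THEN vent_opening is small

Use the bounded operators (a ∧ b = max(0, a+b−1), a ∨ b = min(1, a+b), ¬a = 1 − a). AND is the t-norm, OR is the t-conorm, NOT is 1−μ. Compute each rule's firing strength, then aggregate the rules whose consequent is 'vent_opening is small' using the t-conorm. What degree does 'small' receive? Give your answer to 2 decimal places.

0.72

R1: cool=0.36, ¬bright=1−0.58=0.42; AND[max(0, a+b−1)] → w = 0.00
R2: hot=0.68, dim=0.84; AND[max(0, a+b−1)] → w = 0.52
R3: dim=0.84, cool=0.36; AND[max(0, a+b−1)] → w = 0.20
Rules with consequent 'small': {R1, R2, R3} → strengths 0.00, 0.52, 0.20
Aggregate via t-conorm [min(1, a+b)]: 0.72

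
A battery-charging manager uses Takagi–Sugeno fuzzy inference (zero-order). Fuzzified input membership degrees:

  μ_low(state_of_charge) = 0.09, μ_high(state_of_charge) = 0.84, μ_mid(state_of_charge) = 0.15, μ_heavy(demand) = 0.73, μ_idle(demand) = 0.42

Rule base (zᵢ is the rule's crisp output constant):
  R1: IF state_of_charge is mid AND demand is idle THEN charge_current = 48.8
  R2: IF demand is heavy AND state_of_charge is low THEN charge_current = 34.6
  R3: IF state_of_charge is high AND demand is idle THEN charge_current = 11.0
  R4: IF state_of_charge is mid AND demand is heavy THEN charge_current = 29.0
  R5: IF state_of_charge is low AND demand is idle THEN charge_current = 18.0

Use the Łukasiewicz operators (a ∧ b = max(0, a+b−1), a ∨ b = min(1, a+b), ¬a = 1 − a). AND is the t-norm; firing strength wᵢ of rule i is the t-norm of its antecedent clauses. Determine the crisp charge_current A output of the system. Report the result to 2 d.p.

R1 (z=48.8): mid=0.15, idle=0.42; AND[max(0, a+b−1)] → w = 0.00
R2 (z=34.6): heavy=0.73, low=0.09; AND[max(0, a+b−1)] → w = 0.00
R3 (z=11.0): high=0.84, idle=0.42; AND[max(0, a+b−1)] → w = 0.26
R4 (z=29.0): mid=0.15, heavy=0.73; AND[max(0, a+b−1)] → w = 0.00
R5 (z=18.0): low=0.09, idle=0.42; AND[max(0, a+b−1)] → w = 0.00
Weighted average = (0.00·48.8 + 0.00·34.6 + 0.26·11.0 + 0.00·29.0 + 0.00·18.0) / (0.00 + 0.00 + 0.26 + 0.00 + 0.00)
  = 2.8600 / 0.2600 = 11.00

11.00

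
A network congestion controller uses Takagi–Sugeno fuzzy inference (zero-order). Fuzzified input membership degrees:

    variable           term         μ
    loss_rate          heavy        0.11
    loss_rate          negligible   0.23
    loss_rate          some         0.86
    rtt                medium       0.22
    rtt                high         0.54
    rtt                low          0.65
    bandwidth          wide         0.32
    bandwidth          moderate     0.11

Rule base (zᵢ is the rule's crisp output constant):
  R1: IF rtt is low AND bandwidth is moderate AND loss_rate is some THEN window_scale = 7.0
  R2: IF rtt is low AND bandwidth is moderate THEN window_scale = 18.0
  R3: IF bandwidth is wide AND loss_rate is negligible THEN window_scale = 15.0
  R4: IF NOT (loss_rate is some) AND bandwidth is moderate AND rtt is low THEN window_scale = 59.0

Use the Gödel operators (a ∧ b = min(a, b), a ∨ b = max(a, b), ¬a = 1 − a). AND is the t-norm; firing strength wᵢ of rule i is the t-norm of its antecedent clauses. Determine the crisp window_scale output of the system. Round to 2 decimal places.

22.66

R1 (z=7.0): low=0.65, moderate=0.11, some=0.86; AND[min(a, b)] → w = 0.11
R2 (z=18.0): low=0.65, moderate=0.11; AND[min(a, b)] → w = 0.11
R3 (z=15.0): wide=0.32, negligible=0.23; AND[min(a, b)] → w = 0.23
R4 (z=59.0): ¬some=1−0.86=0.14, moderate=0.11, low=0.65; AND[min(a, b)] → w = 0.11
Weighted average = (0.11·7.0 + 0.11·18.0 + 0.23·15.0 + 0.11·59.0) / (0.11 + 0.11 + 0.23 + 0.11)
  = 12.6900 / 0.5600 = 22.66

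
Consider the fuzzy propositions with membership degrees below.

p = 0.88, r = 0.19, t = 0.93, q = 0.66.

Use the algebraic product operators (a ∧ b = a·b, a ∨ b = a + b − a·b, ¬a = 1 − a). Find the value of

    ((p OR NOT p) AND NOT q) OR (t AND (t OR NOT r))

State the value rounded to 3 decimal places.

NOT p = 1 − 0.8800 = 0.1200
p OR NOT p = a + b − a·b on (0.8800, 0.1200) = 0.8944
NOT q = 1 − 0.6600 = 0.3400
(p OR NOT p) AND NOT q = a·b on (0.8944, 0.3400) = 0.3041
NOT r = 1 − 0.1900 = 0.8100
t OR NOT r = a + b − a·b on (0.9300, 0.8100) = 0.9867
t AND (t OR NOT r) = a·b on (0.9300, 0.9867) = 0.9176
((p OR NOT p) AND NOT q) OR (t AND (t OR NOT r)) = a + b − a·b on (0.3041, 0.9176) = 0.9427

0.943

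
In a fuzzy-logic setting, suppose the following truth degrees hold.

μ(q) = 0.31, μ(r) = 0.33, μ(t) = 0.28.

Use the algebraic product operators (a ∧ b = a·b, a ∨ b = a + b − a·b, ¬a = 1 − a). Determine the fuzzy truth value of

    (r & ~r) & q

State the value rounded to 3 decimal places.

0.069

~r = 1 − 0.3300 = 0.6700
r & ~r = a·b on (0.3300, 0.6700) = 0.2211
(r & ~r) & q = a·b on (0.2211, 0.3100) = 0.0685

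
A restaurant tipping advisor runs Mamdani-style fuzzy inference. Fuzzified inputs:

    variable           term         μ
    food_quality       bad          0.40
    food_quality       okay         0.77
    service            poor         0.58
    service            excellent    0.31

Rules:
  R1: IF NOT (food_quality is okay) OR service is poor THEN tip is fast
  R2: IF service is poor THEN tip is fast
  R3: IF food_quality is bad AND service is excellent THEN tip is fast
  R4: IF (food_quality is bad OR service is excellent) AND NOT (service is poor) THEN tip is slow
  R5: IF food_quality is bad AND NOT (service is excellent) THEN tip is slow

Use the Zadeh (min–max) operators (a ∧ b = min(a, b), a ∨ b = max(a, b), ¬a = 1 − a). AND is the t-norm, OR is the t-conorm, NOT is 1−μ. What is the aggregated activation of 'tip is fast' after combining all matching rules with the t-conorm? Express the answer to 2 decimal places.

R1: ¬okay=1−0.77=0.23, poor=0.58; OR[max(a, b)] → w = 0.58
R2: poor=0.58 → w = 0.58
R3: bad=0.40, excellent=0.31; AND[min(a, b)] → w = 0.31
R4: (bad=0.40 OR excellent=0.31) = 0.40; AND[min(a, b)] with ¬poor=1−0.58=0.42 → w = 0.40
R5: bad=0.40, ¬excellent=1−0.31=0.69; AND[min(a, b)] → w = 0.40
Rules with consequent 'fast': {R1, R2, R3} → strengths 0.58, 0.58, 0.31
Aggregate via t-conorm [max(a, b)]: 0.58

0.58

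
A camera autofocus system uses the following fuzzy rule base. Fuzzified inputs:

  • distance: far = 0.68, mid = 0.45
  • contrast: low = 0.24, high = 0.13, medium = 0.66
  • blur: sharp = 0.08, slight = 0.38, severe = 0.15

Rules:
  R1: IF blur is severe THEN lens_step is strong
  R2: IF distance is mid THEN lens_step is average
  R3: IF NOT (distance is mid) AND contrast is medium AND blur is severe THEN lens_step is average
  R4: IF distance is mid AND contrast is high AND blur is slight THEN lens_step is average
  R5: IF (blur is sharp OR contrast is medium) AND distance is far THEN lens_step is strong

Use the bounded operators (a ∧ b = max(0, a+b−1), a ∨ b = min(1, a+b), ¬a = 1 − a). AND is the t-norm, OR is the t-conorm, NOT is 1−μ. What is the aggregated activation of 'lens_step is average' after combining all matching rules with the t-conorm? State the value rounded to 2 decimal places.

0.45

R1: severe=0.15 → w = 0.15
R2: mid=0.45 → w = 0.45
R3: ¬mid=1−0.45=0.55, medium=0.66, severe=0.15; AND[max(0, a+b−1)] → w = 0.00
R4: mid=0.45, high=0.13, slight=0.38; AND[max(0, a+b−1)] → w = 0.00
R5: (sharp=0.08 OR medium=0.66) = 0.74; AND[max(0, a+b−1)] with far=0.68 → w = 0.42
Rules with consequent 'average': {R2, R3, R4} → strengths 0.45, 0.00, 0.00
Aggregate via t-conorm [min(1, a+b)]: 0.45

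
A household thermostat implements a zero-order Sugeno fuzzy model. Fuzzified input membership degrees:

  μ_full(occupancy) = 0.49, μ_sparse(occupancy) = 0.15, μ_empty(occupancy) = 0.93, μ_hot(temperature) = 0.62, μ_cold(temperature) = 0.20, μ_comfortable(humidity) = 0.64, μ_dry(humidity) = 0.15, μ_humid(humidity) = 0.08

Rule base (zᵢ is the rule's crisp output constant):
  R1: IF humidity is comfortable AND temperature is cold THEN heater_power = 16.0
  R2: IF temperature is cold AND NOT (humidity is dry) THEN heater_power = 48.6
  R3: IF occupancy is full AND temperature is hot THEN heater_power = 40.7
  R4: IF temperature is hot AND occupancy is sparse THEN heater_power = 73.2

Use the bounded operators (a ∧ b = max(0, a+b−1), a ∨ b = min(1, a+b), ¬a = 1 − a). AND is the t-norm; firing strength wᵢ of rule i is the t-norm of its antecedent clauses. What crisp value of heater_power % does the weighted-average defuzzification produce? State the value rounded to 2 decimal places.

R1 (z=16.0): comfortable=0.64, cold=0.20; AND[max(0, a+b−1)] → w = 0.00
R2 (z=48.6): cold=0.20, ¬dry=1−0.15=0.85; AND[max(0, a+b−1)] → w = 0.05
R3 (z=40.7): full=0.49, hot=0.62; AND[max(0, a+b−1)] → w = 0.11
R4 (z=73.2): hot=0.62, sparse=0.15; AND[max(0, a+b−1)] → w = 0.00
Weighted average = (0.00·16.0 + 0.05·48.6 + 0.11·40.7 + 0.00·73.2) / (0.00 + 0.05 + 0.11 + 0.00)
  = 6.9070 / 0.1600 = 43.17

43.17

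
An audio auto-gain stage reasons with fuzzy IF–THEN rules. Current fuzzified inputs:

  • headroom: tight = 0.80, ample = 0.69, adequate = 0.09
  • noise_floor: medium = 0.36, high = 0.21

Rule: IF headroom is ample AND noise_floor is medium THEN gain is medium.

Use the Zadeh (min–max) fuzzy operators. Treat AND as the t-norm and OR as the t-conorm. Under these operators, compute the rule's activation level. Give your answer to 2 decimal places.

firing strength: ample=0.69, medium=0.36; AND[min(a, b)] → w = 0.36

0.36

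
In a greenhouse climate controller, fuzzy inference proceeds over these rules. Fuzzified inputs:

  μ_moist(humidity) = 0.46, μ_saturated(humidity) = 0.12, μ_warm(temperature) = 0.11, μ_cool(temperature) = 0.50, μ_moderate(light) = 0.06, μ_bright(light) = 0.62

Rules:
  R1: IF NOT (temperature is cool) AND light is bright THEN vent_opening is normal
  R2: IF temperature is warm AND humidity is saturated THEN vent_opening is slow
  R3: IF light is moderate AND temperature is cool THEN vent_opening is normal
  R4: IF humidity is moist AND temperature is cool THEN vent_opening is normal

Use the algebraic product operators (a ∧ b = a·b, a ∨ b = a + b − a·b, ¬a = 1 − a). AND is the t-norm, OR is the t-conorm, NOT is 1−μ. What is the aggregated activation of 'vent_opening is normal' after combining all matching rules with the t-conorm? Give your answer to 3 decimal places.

R1: ¬cool=1−0.50=0.50, bright=0.62; AND[a·b] → w = 0.3100
R2: warm=0.11, saturated=0.12; AND[a·b] → w = 0.0132
R3: moderate=0.06, cool=0.50; AND[a·b] → w = 0.0300
R4: moist=0.46, cool=0.50; AND[a·b] → w = 0.2300
Rules with consequent 'normal': {R1, R3, R4} → strengths 0.3100, 0.0300, 0.2300
Aggregate via t-conorm [a + b − a·b]: 0.4846

0.485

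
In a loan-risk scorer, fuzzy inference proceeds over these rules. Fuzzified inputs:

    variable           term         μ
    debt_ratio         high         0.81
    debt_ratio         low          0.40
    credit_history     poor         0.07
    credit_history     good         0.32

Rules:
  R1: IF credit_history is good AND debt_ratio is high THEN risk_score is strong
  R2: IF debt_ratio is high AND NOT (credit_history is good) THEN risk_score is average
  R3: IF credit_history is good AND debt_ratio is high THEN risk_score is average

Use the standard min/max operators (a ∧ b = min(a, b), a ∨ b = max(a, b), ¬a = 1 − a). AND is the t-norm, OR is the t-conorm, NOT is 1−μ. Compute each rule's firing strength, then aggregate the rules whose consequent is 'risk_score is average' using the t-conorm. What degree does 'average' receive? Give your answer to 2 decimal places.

R1: good=0.32, high=0.81; AND[min(a, b)] → w = 0.32
R2: high=0.81, ¬good=1−0.32=0.68; AND[min(a, b)] → w = 0.68
R3: good=0.32, high=0.81; AND[min(a, b)] → w = 0.32
Rules with consequent 'average': {R2, R3} → strengths 0.68, 0.32
Aggregate via t-conorm [max(a, b)]: 0.68

0.68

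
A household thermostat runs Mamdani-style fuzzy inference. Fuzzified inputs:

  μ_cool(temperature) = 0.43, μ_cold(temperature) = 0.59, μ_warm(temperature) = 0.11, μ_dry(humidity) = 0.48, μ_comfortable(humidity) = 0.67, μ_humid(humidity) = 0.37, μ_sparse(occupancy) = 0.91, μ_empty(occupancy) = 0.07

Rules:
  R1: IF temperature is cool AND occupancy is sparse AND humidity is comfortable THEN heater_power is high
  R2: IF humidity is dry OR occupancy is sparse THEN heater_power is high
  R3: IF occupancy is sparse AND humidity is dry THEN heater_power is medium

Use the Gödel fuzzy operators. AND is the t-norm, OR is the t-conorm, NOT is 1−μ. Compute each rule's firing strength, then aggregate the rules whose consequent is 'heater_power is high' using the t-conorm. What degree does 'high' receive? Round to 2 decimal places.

R1: cool=0.43, sparse=0.91, comfortable=0.67; AND[min(a, b)] → w = 0.43
R2: dry=0.48, sparse=0.91; OR[max(a, b)] → w = 0.91
R3: sparse=0.91, dry=0.48; AND[min(a, b)] → w = 0.48
Rules with consequent 'high': {R1, R2} → strengths 0.43, 0.91
Aggregate via t-conorm [max(a, b)]: 0.91

0.91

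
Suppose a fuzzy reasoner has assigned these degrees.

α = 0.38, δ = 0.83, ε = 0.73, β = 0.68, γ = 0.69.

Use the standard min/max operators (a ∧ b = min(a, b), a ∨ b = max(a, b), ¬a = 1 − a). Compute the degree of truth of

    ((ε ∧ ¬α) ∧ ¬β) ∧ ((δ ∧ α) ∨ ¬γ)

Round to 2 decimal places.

¬α = 1 − 0.38 = 0.62
ε ∧ ¬α = min(a, b) on (0.73, 0.62) = 0.62
¬β = 1 − 0.68 = 0.32
(ε ∧ ¬α) ∧ ¬β = min(a, b) on (0.62, 0.32) = 0.32
δ ∧ α = min(a, b) on (0.83, 0.38) = 0.38
¬γ = 1 − 0.69 = 0.31
(δ ∧ α) ∨ ¬γ = max(a, b) on (0.38, 0.31) = 0.38
((ε ∧ ¬α) ∧ ¬β) ∧ ((δ ∧ α) ∨ ¬γ) = min(a, b) on (0.32, 0.38) = 0.32

0.32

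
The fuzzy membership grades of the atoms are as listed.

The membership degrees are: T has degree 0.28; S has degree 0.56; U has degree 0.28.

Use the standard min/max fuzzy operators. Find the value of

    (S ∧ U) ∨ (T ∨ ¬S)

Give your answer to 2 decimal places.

S ∧ U = min(a, b) on (0.56, 0.28) = 0.28
¬S = 1 − 0.56 = 0.44
T ∨ ¬S = max(a, b) on (0.28, 0.44) = 0.44
(S ∧ U) ∨ (T ∨ ¬S) = max(a, b) on (0.28, 0.44) = 0.44

0.44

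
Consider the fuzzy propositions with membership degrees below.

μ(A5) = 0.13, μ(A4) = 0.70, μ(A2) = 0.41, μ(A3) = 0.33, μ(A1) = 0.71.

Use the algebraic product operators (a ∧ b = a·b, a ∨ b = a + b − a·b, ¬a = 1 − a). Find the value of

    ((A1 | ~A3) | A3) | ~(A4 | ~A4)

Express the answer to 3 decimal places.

~A3 = 1 − 0.3300 = 0.6700
A1 | ~A3 = a + b − a·b on (0.7100, 0.6700) = 0.9043
(A1 | ~A3) | A3 = a + b − a·b on (0.9043, 0.3300) = 0.9359
~A4 = 1 − 0.7000 = 0.3000
A4 | ~A4 = a + b − a·b on (0.7000, 0.3000) = 0.7900
~(A4 | ~A4) = 1 − 0.7900 = 0.2100
((A1 | ~A3) | A3) | ~(A4 | ~A4) = a + b − a·b on (0.9359, 0.2100) = 0.9493

0.949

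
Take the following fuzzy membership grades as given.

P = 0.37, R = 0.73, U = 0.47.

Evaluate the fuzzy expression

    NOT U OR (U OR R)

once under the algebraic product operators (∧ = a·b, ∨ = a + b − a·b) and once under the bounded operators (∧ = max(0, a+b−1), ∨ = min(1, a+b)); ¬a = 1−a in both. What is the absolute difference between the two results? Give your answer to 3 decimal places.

0.067

Under algebraic product:
  NOT U = 1 − 0.4700 = 0.5300
  U OR R = a + b − a·b on (0.4700, 0.7300) = 0.8569
  NOT U OR (U OR R) = a + b − a·b on (0.5300, 0.8569) = 0.9327
  → value = 0.9327
Under bounded:
  NOT U = 1 − 0.47 = 0.53
  U OR R = min(1, a+b) on (0.47, 0.73) = 1.00
  NOT U OR (U OR R) = min(1, a+b) on (0.53, 1.00) = 1.00
  → value = 1.0000
|0.9327 − 1.0000| = 0.067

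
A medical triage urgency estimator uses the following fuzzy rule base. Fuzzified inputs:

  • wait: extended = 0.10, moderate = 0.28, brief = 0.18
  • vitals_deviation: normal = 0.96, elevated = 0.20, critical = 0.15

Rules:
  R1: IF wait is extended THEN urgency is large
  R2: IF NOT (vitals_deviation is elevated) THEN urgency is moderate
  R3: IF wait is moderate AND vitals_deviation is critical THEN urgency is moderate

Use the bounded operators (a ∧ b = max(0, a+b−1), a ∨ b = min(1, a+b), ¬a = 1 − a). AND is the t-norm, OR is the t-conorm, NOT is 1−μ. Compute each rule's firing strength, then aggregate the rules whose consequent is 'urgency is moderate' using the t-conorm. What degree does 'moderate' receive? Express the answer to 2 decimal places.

0.80

R1: extended=0.10 → w = 0.10
R2: ¬elevated=1−0.20=0.80 → w = 0.80
R3: moderate=0.28, critical=0.15; AND[max(0, a+b−1)] → w = 0.00
Rules with consequent 'moderate': {R2, R3} → strengths 0.80, 0.00
Aggregate via t-conorm [min(1, a+b)]: 0.80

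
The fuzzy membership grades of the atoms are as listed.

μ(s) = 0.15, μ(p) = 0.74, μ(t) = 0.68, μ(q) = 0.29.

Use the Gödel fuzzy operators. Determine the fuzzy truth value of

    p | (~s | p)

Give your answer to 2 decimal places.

0.85

~s = 1 − 0.15 = 0.85
~s | p = max(a, b) on (0.85, 0.74) = 0.85
p | (~s | p) = max(a, b) on (0.74, 0.85) = 0.85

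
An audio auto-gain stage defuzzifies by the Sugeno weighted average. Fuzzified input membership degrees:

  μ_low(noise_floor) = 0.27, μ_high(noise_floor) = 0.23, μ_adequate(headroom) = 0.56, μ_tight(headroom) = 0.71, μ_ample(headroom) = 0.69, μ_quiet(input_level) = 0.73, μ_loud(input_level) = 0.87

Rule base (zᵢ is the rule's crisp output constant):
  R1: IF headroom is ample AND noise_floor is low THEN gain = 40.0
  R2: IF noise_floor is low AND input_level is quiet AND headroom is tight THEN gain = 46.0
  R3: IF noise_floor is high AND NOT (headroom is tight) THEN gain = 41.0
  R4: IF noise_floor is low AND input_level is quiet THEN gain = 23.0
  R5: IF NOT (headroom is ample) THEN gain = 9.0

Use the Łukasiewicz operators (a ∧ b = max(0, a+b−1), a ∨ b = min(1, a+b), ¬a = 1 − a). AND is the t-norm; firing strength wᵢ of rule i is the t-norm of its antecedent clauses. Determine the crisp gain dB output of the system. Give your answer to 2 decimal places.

R1 (z=40.0): ample=0.69, low=0.27; AND[max(0, a+b−1)] → w = 0.00
R2 (z=46.0): low=0.27, quiet=0.73, tight=0.71; AND[max(0, a+b−1)] → w = 0.00
R3 (z=41.0): high=0.23, ¬tight=1−0.71=0.29; AND[max(0, a+b−1)] → w = 0.00
R4 (z=23.0): low=0.27, quiet=0.73; AND[max(0, a+b−1)] → w = 0.00
R5 (z=9.0): ¬ample=1−0.69=0.31 → w = 0.31
Weighted average = (0.00·40.0 + 0.00·46.0 + 0.00·41.0 + 0.00·23.0 + 0.31·9.0) / (0.00 + 0.00 + 0.00 + 0.00 + 0.31)
  = 2.7900 / 0.3100 = 9.00

9.00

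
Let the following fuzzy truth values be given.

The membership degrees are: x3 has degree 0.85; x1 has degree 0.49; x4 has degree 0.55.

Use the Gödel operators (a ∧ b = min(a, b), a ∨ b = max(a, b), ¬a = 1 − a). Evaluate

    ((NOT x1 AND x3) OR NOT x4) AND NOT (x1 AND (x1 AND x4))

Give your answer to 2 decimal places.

NOT x1 = 1 − 0.49 = 0.51
NOT x1 AND x3 = min(a, b) on (0.51, 0.85) = 0.51
NOT x4 = 1 − 0.55 = 0.45
(NOT x1 AND x3) OR NOT x4 = max(a, b) on (0.51, 0.45) = 0.51
x1 AND x4 = min(a, b) on (0.49, 0.55) = 0.49
x1 AND (x1 AND x4) = min(a, b) on (0.49, 0.49) = 0.49
NOT (x1 AND (x1 AND x4)) = 1 − 0.49 = 0.51
((NOT x1 AND x3) OR NOT x4) AND NOT (x1 AND (x1 AND x4)) = min(a, b) on (0.51, 0.51) = 0.51

0.51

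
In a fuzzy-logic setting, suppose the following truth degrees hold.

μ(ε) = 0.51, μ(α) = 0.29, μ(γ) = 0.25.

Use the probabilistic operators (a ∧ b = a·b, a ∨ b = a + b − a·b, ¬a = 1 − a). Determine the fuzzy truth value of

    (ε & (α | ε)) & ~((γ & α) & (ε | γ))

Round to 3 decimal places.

0.317

α | ε = a + b − a·b on (0.2900, 0.5100) = 0.6521
ε & (α | ε) = a·b on (0.5100, 0.6521) = 0.3326
γ & α = a·b on (0.2500, 0.2900) = 0.0725
ε | γ = a + b − a·b on (0.5100, 0.2500) = 0.6325
(γ & α) & (ε | γ) = a·b on (0.0725, 0.6325) = 0.0459
~((γ & α) & (ε | γ)) = 1 − 0.0459 = 0.9541
(ε & (α | ε)) & ~((γ & α) & (ε | γ)) = a·b on (0.3326, 0.9541) = 0.3173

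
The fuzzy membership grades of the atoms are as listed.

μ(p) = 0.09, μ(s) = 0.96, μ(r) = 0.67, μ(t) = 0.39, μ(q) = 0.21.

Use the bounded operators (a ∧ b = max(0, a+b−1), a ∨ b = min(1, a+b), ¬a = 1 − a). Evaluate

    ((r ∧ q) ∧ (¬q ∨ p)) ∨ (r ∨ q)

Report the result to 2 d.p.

r ∧ q = max(0, a+b−1) on (0.67, 0.21) = 0.00
¬q = 1 − 0.21 = 0.79
¬q ∨ p = min(1, a+b) on (0.79, 0.09) = 0.88
(r ∧ q) ∧ (¬q ∨ p) = max(0, a+b−1) on (0.00, 0.88) = 0.00
r ∨ q = min(1, a+b) on (0.67, 0.21) = 0.88
((r ∧ q) ∧ (¬q ∨ p)) ∨ (r ∨ q) = min(1, a+b) on (0.00, 0.88) = 0.88

0.88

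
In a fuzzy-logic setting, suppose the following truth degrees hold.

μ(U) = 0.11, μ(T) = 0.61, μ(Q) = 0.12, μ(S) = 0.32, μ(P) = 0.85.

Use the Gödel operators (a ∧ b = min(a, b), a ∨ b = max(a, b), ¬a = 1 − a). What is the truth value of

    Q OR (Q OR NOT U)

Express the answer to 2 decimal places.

NOT U = 1 − 0.11 = 0.89
Q OR NOT U = max(a, b) on (0.12, 0.89) = 0.89
Q OR (Q OR NOT U) = max(a, b) on (0.12, 0.89) = 0.89

0.89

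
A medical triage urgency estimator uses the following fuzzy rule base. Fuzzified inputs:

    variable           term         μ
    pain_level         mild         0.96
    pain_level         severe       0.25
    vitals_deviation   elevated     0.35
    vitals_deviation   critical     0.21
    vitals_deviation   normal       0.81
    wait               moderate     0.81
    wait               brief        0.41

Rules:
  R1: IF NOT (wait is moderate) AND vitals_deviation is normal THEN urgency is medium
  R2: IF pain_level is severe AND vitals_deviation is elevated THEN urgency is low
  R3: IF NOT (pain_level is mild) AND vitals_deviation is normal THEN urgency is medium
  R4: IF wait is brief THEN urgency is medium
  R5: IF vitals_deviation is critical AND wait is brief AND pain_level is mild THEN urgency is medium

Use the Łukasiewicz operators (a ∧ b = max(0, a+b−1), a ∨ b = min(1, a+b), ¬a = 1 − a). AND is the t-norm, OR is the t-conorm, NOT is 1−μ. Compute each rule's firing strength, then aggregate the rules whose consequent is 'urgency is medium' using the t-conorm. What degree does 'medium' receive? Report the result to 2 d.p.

R1: ¬moderate=1−0.81=0.19, normal=0.81; AND[max(0, a+b−1)] → w = 0.00
R2: severe=0.25, elevated=0.35; AND[max(0, a+b−1)] → w = 0.00
R3: ¬mild=1−0.96=0.04, normal=0.81; AND[max(0, a+b−1)] → w = 0.00
R4: brief=0.41 → w = 0.41
R5: critical=0.21, brief=0.41, mild=0.96; AND[max(0, a+b−1)] → w = 0.00
Rules with consequent 'medium': {R1, R3, R4, R5} → strengths 0.00, 0.00, 0.41, 0.00
Aggregate via t-conorm [min(1, a+b)]: 0.41

0.41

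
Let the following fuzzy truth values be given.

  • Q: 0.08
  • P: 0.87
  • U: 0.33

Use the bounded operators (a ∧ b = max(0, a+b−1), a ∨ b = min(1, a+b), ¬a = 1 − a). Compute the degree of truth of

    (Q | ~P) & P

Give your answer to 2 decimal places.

~P = 1 − 0.87 = 0.13
Q | ~P = min(1, a+b) on (0.08, 0.13) = 0.21
(Q | ~P) & P = max(0, a+b−1) on (0.21, 0.87) = 0.08

0.08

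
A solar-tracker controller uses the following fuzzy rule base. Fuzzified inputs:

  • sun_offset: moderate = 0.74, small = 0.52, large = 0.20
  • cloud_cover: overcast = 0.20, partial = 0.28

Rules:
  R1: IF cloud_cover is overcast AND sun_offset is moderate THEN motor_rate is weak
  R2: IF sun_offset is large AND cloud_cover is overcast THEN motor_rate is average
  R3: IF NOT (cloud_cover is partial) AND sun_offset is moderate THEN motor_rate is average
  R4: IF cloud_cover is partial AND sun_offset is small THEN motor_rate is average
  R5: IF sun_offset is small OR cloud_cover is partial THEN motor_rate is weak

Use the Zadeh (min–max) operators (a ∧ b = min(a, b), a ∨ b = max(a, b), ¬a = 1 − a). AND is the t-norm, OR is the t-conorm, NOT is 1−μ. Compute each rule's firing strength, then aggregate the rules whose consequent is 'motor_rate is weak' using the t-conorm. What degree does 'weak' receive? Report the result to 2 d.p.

0.52

R1: overcast=0.20, moderate=0.74; AND[min(a, b)] → w = 0.20
R2: large=0.20, overcast=0.20; AND[min(a, b)] → w = 0.20
R3: ¬partial=1−0.28=0.72, moderate=0.74; AND[min(a, b)] → w = 0.72
R4: partial=0.28, small=0.52; AND[min(a, b)] → w = 0.28
R5: small=0.52, partial=0.28; OR[max(a, b)] → w = 0.52
Rules with consequent 'weak': {R1, R5} → strengths 0.20, 0.52
Aggregate via t-conorm [max(a, b)]: 0.52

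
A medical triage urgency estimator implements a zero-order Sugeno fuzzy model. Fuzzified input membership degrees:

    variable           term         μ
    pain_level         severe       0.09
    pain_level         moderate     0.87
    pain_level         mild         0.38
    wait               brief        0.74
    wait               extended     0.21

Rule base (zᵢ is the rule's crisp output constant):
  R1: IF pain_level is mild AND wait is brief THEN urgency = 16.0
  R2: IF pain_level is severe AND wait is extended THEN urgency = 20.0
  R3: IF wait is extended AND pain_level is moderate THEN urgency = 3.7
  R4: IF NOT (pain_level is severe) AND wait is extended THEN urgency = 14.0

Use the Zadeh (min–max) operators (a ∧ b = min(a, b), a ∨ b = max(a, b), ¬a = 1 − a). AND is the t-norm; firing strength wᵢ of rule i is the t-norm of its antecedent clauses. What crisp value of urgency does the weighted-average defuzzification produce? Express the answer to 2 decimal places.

13.03

R1 (z=16.0): mild=0.38, brief=0.74; AND[min(a, b)] → w = 0.38
R2 (z=20.0): severe=0.09, extended=0.21; AND[min(a, b)] → w = 0.09
R3 (z=3.7): extended=0.21, moderate=0.87; AND[min(a, b)] → w = 0.21
R4 (z=14.0): ¬severe=1−0.09=0.91, extended=0.21; AND[min(a, b)] → w = 0.21
Weighted average = (0.38·16.0 + 0.09·20.0 + 0.21·3.7 + 0.21·14.0) / (0.38 + 0.09 + 0.21 + 0.21)
  = 11.5970 / 0.8900 = 13.03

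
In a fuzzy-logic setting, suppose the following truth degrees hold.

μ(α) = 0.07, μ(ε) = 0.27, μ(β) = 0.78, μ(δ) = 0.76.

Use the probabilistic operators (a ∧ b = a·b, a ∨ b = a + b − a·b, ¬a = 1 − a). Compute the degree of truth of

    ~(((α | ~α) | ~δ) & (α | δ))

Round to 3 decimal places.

~α = 1 − 0.0700 = 0.9300
α | ~α = a + b − a·b on (0.0700, 0.9300) = 0.9349
~δ = 1 − 0.7600 = 0.2400
(α | ~α) | ~δ = a + b − a·b on (0.9349, 0.2400) = 0.9505
α | δ = a + b − a·b on (0.0700, 0.7600) = 0.7768
((α | ~α) | ~δ) & (α | δ) = a·b on (0.9505, 0.7768) = 0.7384
~(((α | ~α) | ~δ) & (α | δ)) = 1 − 0.7384 = 0.2616

0.262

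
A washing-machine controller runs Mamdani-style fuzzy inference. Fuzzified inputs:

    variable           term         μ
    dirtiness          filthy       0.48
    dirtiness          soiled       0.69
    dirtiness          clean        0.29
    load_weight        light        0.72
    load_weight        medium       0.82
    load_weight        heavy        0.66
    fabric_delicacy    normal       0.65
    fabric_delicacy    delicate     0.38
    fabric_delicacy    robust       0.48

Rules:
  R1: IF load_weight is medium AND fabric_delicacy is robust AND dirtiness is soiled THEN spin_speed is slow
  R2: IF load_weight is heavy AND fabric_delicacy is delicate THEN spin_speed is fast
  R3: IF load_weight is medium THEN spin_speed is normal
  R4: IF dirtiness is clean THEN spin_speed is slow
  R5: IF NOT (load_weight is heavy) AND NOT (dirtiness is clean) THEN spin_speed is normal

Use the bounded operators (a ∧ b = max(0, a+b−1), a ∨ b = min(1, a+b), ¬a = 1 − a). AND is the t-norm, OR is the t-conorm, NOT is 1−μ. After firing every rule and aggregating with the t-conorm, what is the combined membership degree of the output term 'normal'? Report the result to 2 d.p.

R1: medium=0.82, robust=0.48, soiled=0.69; AND[max(0, a+b−1)] → w = 0.00
R2: heavy=0.66, delicate=0.38; AND[max(0, a+b−1)] → w = 0.04
R3: medium=0.82 → w = 0.82
R4: clean=0.29 → w = 0.29
R5: ¬heavy=1−0.66=0.34, ¬clean=1−0.29=0.71; AND[max(0, a+b−1)] → w = 0.05
Rules with consequent 'normal': {R3, R5} → strengths 0.82, 0.05
Aggregate via t-conorm [min(1, a+b)]: 0.87

0.87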